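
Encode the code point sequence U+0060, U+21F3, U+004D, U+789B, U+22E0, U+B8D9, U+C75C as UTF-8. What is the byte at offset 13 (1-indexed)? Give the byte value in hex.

1-indexed offset 13 is 0-indexed offset 12.
U+0060 → 1-byte form 60 at offsets 0–0.
U+21F3 → 3-byte form E2 87 B3 at offsets 1–3.
U+004D → 1-byte form 4D at offsets 4–4.
U+789B → 3-byte form E7 A2 9B at offsets 5–7.
U+22E0 → 3-byte form E2 8B A0 at offsets 8–10.
U+B8D9 → 3-byte form EB A3 99 at offsets 11–13.
Offset 12 falls in char 6's range; it's byte 2 of EB A3 99 = 0xA3.

0xA3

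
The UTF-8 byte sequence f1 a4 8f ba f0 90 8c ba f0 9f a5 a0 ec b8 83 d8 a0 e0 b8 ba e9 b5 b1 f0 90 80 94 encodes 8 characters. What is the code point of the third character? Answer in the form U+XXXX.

Offset 0: leading byte 0xF1 = 11110001 → 4-byte char #1 = F1 A4 8F BA.
Offset 4: leading byte 0xF0 = 11110000 → 4-byte char #2 = F0 90 8C BA.
Offset 8: leading byte 0xF0 = 11110000 → 4-byte char #3 = F0 9F A5 A0.
Leading byte 0xF0 = 11110000 matches 11110xxx → 4-byte sequence.
Byte 1: 0xF0 = 11110000, payload 000 (3 bits).
Byte 2: 0x9F = 10011111 (10xxxxxx ✓), payload 011111.
Byte 3: 0xA5 = 10100101 (10xxxxxx ✓), payload 100101.
Byte 4: 0xA0 = 10100000 (10xxxxxx ✓), payload 100000.
Concatenate: 000011111100101100000 = 0x1F960 (21 bits → U+1F960).

U+1F960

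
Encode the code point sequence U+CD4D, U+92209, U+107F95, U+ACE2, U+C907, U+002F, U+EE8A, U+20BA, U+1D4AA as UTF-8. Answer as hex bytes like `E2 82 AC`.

EC B5 8D F2 92 88 89 F4 87 BE 95 EA B3 A2 EC A4 87 2F EE BA 8A E2 82 BA F0 9D 92 AA

U+CD4D: 3-byte form → EC B5 8D.
U+92209: 4-byte form → F2 92 88 89.
U+107F95: 4-byte form → F4 87 BE 95.
U+ACE2: 3-byte form → EA B3 A2.
U+C907: 3-byte form → EC A4 87.
U+002F: 1-byte form → 2F.
U+EE8A: 3-byte form → EE BA 8A.
U+20BA: 3-byte form → E2 82 BA.
U+1D4AA: 4-byte form → F0 9D 92 AA.
Concatenated (28 bytes): EC B5 8D F2 92 88 89 F4 87 BE 95 EA B3 A2 EC A4 87 2F EE BA 8A E2 82 BA F0 9D 92 AA.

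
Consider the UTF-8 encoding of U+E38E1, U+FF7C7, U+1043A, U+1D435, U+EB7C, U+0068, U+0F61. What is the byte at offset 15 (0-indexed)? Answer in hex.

U+E38E1 → 4-byte form F3 A3 A3 A1 at offsets 0–3.
U+FF7C7 → 4-byte form F3 BF 9F 87 at offsets 4–7.
U+1043A → 4-byte form F0 90 90 BA at offsets 8–11.
U+1D435 → 4-byte form F0 9D 90 B5 at offsets 12–15.
Offset 15 falls in char 4's range; it's byte 4 of F0 9D 90 B5 = 0xB5.

0xB5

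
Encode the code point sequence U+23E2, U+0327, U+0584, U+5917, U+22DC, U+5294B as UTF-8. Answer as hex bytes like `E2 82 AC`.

U+23E2: 3-byte form → E2 8F A2.
U+0327: 2-byte form → CC A7.
U+0584: 2-byte form → D6 84.
U+5917: 3-byte form → E5 A4 97.
U+22DC: 3-byte form → E2 8B 9C.
U+5294B: 4-byte form → F1 92 A5 8B.
Concatenated (17 bytes): E2 8F A2 CC A7 D6 84 E5 A4 97 E2 8B 9C F1 92 A5 8B.

E2 8F A2 CC A7 D6 84 E5 A4 97 E2 8B 9C F1 92 A5 8B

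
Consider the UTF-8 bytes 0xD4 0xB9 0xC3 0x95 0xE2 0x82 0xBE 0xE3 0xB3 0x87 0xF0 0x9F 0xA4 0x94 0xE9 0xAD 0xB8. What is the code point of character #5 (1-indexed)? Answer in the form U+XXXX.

Offset 0: leading byte 0xD4 = 11010100 → 2-byte char #1 = D4 B9.
Offset 2: leading byte 0xC3 = 11000011 → 2-byte char #2 = C3 95.
Offset 4: leading byte 0xE2 = 11100010 → 3-byte char #3 = E2 82 BE.
Offset 7: leading byte 0xE3 = 11100011 → 3-byte char #4 = E3 B3 87.
Offset 10: leading byte 0xF0 = 11110000 → 4-byte char #5 = F0 9F A4 94.
Leading byte 0xF0 = 11110000 matches 11110xxx → 4-byte sequence.
Byte 1: 0xF0 = 11110000, payload 000 (3 bits).
Byte 2: 0x9F = 10011111 (10xxxxxx ✓), payload 011111.
Byte 3: 0xA4 = 10100100 (10xxxxxx ✓), payload 100100.
Byte 4: 0x94 = 10010100 (10xxxxxx ✓), payload 010100.
Concatenate: 000011111100100010100 = 0x1F914 (21 bits → U+1F914).

U+1F914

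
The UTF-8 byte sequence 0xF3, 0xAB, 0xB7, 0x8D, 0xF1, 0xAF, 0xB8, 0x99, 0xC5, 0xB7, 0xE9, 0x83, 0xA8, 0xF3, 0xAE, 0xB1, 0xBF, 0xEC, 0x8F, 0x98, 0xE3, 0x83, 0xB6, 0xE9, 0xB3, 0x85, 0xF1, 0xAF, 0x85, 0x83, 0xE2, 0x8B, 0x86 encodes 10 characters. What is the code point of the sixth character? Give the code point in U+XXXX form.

U+C3D8

Offset 0: leading byte 0xF3 = 11110011 → 4-byte char #1 = F3 AB B7 8D.
Offset 4: leading byte 0xF1 = 11110001 → 4-byte char #2 = F1 AF B8 99.
Offset 8: leading byte 0xC5 = 11000101 → 2-byte char #3 = C5 B7.
Offset 10: leading byte 0xE9 = 11101001 → 3-byte char #4 = E9 83 A8.
Offset 13: leading byte 0xF3 = 11110011 → 4-byte char #5 = F3 AE B1 BF.
Offset 17: leading byte 0xEC = 11101100 → 3-byte char #6 = EC 8F 98.
Leading byte 0xEC = 11101100 matches 1110xxxx → 3-byte sequence.
Byte 1: 0xEC = 11101100, payload 1100 (4 bits).
Byte 2: 0x8F = 10001111 (10xxxxxx ✓), payload 001111.
Byte 3: 0x98 = 10011000 (10xxxxxx ✓), payload 011000.
Concatenate: 1100001111011000 = 0xC3D8 (16 bits → U+C3D8).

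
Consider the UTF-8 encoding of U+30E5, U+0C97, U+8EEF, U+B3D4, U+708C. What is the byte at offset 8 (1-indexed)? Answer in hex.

1-indexed offset 8 is 0-indexed offset 7.
U+30E5 → 3-byte form E3 83 A5 at offsets 0–2.
U+0C97 → 3-byte form E0 B2 97 at offsets 3–5.
U+8EEF → 3-byte form E8 BB AF at offsets 6–8.
Offset 7 falls in char 3's range; it's byte 2 of E8 BB AF = 0xBB.

0xBB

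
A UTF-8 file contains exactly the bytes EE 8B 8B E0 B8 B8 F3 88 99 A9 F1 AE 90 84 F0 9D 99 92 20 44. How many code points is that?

Byte at offset 0: 0xEE = 11101110 → 3-byte char (#1). Advance 3.
Byte at offset 3: 0xE0 = 11100000 → 3-byte char (#2). Advance 3.
Byte at offset 6: 0xF3 = 11110011 → 4-byte char (#3). Advance 4.
Byte at offset 10: 0xF1 = 11110001 → 4-byte char (#4). Advance 4.
Byte at offset 14: 0xF0 = 11110000 → 4-byte char (#5). Advance 4.
Byte at offset 18: 0x20 = 00100000 → 1-byte char (#6). Advance 1.
Byte at offset 19: 0x44 = 01000100 → 1-byte char (#7). Advance 1.
Reached end at offset 20 after 7 code points.

7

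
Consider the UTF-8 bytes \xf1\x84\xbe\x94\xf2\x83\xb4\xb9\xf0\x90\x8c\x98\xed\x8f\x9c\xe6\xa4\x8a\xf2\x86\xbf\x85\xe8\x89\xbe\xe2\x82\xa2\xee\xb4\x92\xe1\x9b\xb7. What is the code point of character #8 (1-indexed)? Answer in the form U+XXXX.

U+20A2

Offset 0: leading byte 0xF1 = 11110001 → 4-byte char #1 = F1 84 BE 94.
Offset 4: leading byte 0xF2 = 11110010 → 4-byte char #2 = F2 83 B4 B9.
Offset 8: leading byte 0xF0 = 11110000 → 4-byte char #3 = F0 90 8C 98.
Offset 12: leading byte 0xED = 11101101 → 3-byte char #4 = ED 8F 9C.
Offset 15: leading byte 0xE6 = 11100110 → 3-byte char #5 = E6 A4 8A.
Offset 18: leading byte 0xF2 = 11110010 → 4-byte char #6 = F2 86 BF 85.
Offset 22: leading byte 0xE8 = 11101000 → 3-byte char #7 = E8 89 BE.
Offset 25: leading byte 0xE2 = 11100010 → 3-byte char #8 = E2 82 A2.
Leading byte 0xE2 = 11100010 matches 1110xxxx → 3-byte sequence.
Byte 1: 0xE2 = 11100010, payload 0010 (4 bits).
Byte 2: 0x82 = 10000010 (10xxxxxx ✓), payload 000010.
Byte 3: 0xA2 = 10100010 (10xxxxxx ✓), payload 100010.
Concatenate: 0010000010100010 = 0x20A2 (16 bits → U+20A2).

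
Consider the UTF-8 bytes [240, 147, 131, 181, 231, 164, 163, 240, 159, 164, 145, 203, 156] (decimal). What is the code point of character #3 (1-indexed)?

U+1F911

Offset 0: leading byte 0xF0 = 11110000 → 4-byte char #1 = F0 93 83 B5.
Offset 4: leading byte 0xE7 = 11100111 → 3-byte char #2 = E7 A4 A3.
Offset 7: leading byte 0xF0 = 11110000 → 4-byte char #3 = F0 9F A4 91.
Leading byte 0xF0 = 11110000 matches 11110xxx → 4-byte sequence.
Byte 1: 0xF0 = 11110000, payload 000 (3 bits).
Byte 2: 0x9F = 10011111 (10xxxxxx ✓), payload 011111.
Byte 3: 0xA4 = 10100100 (10xxxxxx ✓), payload 100100.
Byte 4: 0x91 = 10010001 (10xxxxxx ✓), payload 010001.
Concatenate: 000011111100100010001 = 0x1F911 (21 bits → U+1F911).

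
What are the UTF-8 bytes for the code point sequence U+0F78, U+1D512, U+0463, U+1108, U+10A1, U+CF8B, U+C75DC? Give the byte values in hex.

E0 BD B8 F0 9D 94 92 D1 A3 E1 84 88 E1 82 A1 EC BE 8B F3 87 97 9C

U+0F78: 3-byte form → E0 BD B8.
U+1D512: 4-byte form → F0 9D 94 92.
U+0463: 2-byte form → D1 A3.
U+1108: 3-byte form → E1 84 88.
U+10A1: 3-byte form → E1 82 A1.
U+CF8B: 3-byte form → EC BE 8B.
U+C75DC: 4-byte form → F3 87 97 9C.
Concatenated (22 bytes): E0 BD B8 F0 9D 94 92 D1 A3 E1 84 88 E1 82 A1 EC BE 8B F3 87 97 9C.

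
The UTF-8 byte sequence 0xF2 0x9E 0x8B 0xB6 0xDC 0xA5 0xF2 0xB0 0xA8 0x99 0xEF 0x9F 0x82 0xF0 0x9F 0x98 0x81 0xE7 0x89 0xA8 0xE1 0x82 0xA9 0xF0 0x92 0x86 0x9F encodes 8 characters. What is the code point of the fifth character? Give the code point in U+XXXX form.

U+1F601

Offset 0: leading byte 0xF2 = 11110010 → 4-byte char #1 = F2 9E 8B B6.
Offset 4: leading byte 0xDC = 11011100 → 2-byte char #2 = DC A5.
Offset 6: leading byte 0xF2 = 11110010 → 4-byte char #3 = F2 B0 A8 99.
Offset 10: leading byte 0xEF = 11101111 → 3-byte char #4 = EF 9F 82.
Offset 13: leading byte 0xF0 = 11110000 → 4-byte char #5 = F0 9F 98 81.
Leading byte 0xF0 = 11110000 matches 11110xxx → 4-byte sequence.
Byte 1: 0xF0 = 11110000, payload 000 (3 bits).
Byte 2: 0x9F = 10011111 (10xxxxxx ✓), payload 011111.
Byte 3: 0x98 = 10011000 (10xxxxxx ✓), payload 011000.
Byte 4: 0x81 = 10000001 (10xxxxxx ✓), payload 000001.
Concatenate: 000011111011000000001 = 0x1F601 (21 bits → U+1F601).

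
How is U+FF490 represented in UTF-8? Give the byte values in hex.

F3 BF 92 90

U+FF490 = 0xFF490 = 1045648 decimal. In range U+10000–U+10FFFF → 4-byte form: 11110xxx 10xxxxxx 10xxxxxx 10xxxxxx.
Binary (21 bits): 011111111010010010000.
Split 3+6+6+6: 011 | 111111 | 010010 | 010000.
Byte 1: 11110011 = 0xF3.
Byte 2: 10111111 = 0xBF.
Byte 3: 10010010 = 0x92.
Byte 4: 10010000 = 0x90.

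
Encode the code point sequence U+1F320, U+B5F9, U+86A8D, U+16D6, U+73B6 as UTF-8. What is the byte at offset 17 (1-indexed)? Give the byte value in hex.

1-indexed offset 17 is 0-indexed offset 16.
U+1F320 → 4-byte form F0 9F 8C A0 at offsets 0–3.
U+B5F9 → 3-byte form EB 97 B9 at offsets 4–6.
U+86A8D → 4-byte form F2 86 AA 8D at offsets 7–10.
U+16D6 → 3-byte form E1 9B 96 at offsets 11–13.
U+73B6 → 3-byte form E7 8E B6 at offsets 14–16.
Offset 16 falls in char 5's range; it's byte 3 of E7 8E B6 = 0xB6.

0xB6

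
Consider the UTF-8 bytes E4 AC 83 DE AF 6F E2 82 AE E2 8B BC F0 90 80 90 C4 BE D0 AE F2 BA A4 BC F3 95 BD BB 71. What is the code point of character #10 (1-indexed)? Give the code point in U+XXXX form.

U+D5F7B

Offset 0: leading byte 0xE4 = 11100100 → 3-byte char #1 = E4 AC 83.
Offset 3: leading byte 0xDE = 11011110 → 2-byte char #2 = DE AF.
Offset 5: leading byte 0x6F = 01101111 → 1-byte char #3 = 6F.
Offset 6: leading byte 0xE2 = 11100010 → 3-byte char #4 = E2 82 AE.
Offset 9: leading byte 0xE2 = 11100010 → 3-byte char #5 = E2 8B BC.
Offset 12: leading byte 0xF0 = 11110000 → 4-byte char #6 = F0 90 80 90.
Offset 16: leading byte 0xC4 = 11000100 → 2-byte char #7 = C4 BE.
Offset 18: leading byte 0xD0 = 11010000 → 2-byte char #8 = D0 AE.
Offset 20: leading byte 0xF2 = 11110010 → 4-byte char #9 = F2 BA A4 BC.
Offset 24: leading byte 0xF3 = 11110011 → 4-byte char #10 = F3 95 BD BB.
Leading byte 0xF3 = 11110011 matches 11110xxx → 4-byte sequence.
Byte 1: 0xF3 = 11110011, payload 011 (3 bits).
Byte 2: 0x95 = 10010101 (10xxxxxx ✓), payload 010101.
Byte 3: 0xBD = 10111101 (10xxxxxx ✓), payload 111101.
Byte 4: 0xBB = 10111011 (10xxxxxx ✓), payload 111011.
Concatenate: 011010101111101111011 = 0xD5F7B (21 bits → U+D5F7B).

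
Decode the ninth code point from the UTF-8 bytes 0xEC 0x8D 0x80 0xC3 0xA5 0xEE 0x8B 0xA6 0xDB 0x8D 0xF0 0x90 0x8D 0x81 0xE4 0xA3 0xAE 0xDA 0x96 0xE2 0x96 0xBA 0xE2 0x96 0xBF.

Offset 0: leading byte 0xEC = 11101100 → 3-byte char #1 = EC 8D 80.
Offset 3: leading byte 0xC3 = 11000011 → 2-byte char #2 = C3 A5.
Offset 5: leading byte 0xEE = 11101110 → 3-byte char #3 = EE 8B A6.
Offset 8: leading byte 0xDB = 11011011 → 2-byte char #4 = DB 8D.
Offset 10: leading byte 0xF0 = 11110000 → 4-byte char #5 = F0 90 8D 81.
Offset 14: leading byte 0xE4 = 11100100 → 3-byte char #6 = E4 A3 AE.
Offset 17: leading byte 0xDA = 11011010 → 2-byte char #7 = DA 96.
Offset 19: leading byte 0xE2 = 11100010 → 3-byte char #8 = E2 96 BA.
Offset 22: leading byte 0xE2 = 11100010 → 3-byte char #9 = E2 96 BF.
Leading byte 0xE2 = 11100010 matches 1110xxxx → 3-byte sequence.
Byte 1: 0xE2 = 11100010, payload 0010 (4 bits).
Byte 2: 0x96 = 10010110 (10xxxxxx ✓), payload 010110.
Byte 3: 0xBF = 10111111 (10xxxxxx ✓), payload 111111.
Concatenate: 0010010110111111 = 0x25BF (16 bits → U+25BF).

U+25BF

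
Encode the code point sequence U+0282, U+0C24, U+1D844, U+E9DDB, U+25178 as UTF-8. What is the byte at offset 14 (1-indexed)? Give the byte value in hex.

1-indexed offset 14 is 0-indexed offset 13.
U+0282 → 2-byte form CA 82 at offsets 0–1.
U+0C24 → 3-byte form E0 B0 A4 at offsets 2–4.
U+1D844 → 4-byte form F0 9D A1 84 at offsets 5–8.
U+E9DDB → 4-byte form F3 A9 B7 9B at offsets 9–12.
U+25178 → 4-byte form F0 A5 85 B8 at offsets 13–16.
Offset 13 falls in char 5's range; it's byte 1 of F0 A5 85 B8 = 0xF0.

0xF0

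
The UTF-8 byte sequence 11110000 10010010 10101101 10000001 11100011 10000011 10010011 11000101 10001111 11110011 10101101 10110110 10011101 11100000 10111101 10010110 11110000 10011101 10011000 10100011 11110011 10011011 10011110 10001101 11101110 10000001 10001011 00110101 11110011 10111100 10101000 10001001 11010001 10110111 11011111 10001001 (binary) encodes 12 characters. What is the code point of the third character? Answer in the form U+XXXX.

U+014F

Offset 0: leading byte 0xF0 = 11110000 → 4-byte char #1 = F0 92 AD 81.
Offset 4: leading byte 0xE3 = 11100011 → 3-byte char #2 = E3 83 93.
Offset 7: leading byte 0xC5 = 11000101 → 2-byte char #3 = C5 8F.
Leading byte 0xC5 = 11000101 matches 110xxxxx → 2-byte sequence.
Byte 1: 0xC5 = 11000101, payload 00101 (5 bits).
Byte 2: 0x8F = 10001111 (10xxxxxx ✓), payload 001111.
Concatenate: 00101001111 = 0x14F (11 bits → U+014F).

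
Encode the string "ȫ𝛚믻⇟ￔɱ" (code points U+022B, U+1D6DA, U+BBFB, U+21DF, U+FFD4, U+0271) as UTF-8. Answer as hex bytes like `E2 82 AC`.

C8 AB F0 9D 9B 9A EB AF BB E2 87 9F EF BF 94 C9 B1

U+022B: 2-byte form → C8 AB.
U+1D6DA: 4-byte form → F0 9D 9B 9A.
U+BBFB: 3-byte form → EB AF BB.
U+21DF: 3-byte form → E2 87 9F.
U+FFD4: 3-byte form → EF BF 94.
U+0271: 2-byte form → C9 B1.
Concatenated (17 bytes): C8 AB F0 9D 9B 9A EB AF BB E2 87 9F EF BF 94 C9 B1.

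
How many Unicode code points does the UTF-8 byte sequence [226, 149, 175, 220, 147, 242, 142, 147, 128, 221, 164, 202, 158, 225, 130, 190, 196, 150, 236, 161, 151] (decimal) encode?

Byte at offset 0: 0xE2 = 11100010 → 3-byte char (#1). Advance 3.
Byte at offset 3: 0xDC = 11011100 → 2-byte char (#2). Advance 2.
Byte at offset 5: 0xF2 = 11110010 → 4-byte char (#3). Advance 4.
Byte at offset 9: 0xDD = 11011101 → 2-byte char (#4). Advance 2.
Byte at offset 11: 0xCA = 11001010 → 2-byte char (#5). Advance 2.
Byte at offset 13: 0xE1 = 11100001 → 3-byte char (#6). Advance 3.
Byte at offset 16: 0xC4 = 11000100 → 2-byte char (#7). Advance 2.
Byte at offset 18: 0xEC = 11101100 → 3-byte char (#8). Advance 3.
Reached end at offset 21 after 8 code points.

8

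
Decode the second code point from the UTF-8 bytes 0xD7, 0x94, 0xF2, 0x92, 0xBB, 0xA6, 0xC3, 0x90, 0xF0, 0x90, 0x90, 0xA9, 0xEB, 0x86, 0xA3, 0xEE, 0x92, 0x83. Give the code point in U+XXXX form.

Offset 0: leading byte 0xD7 = 11010111 → 2-byte char #1 = D7 94.
Offset 2: leading byte 0xF2 = 11110010 → 4-byte char #2 = F2 92 BB A6.
Leading byte 0xF2 = 11110010 matches 11110xxx → 4-byte sequence.
Byte 1: 0xF2 = 11110010, payload 010 (3 bits).
Byte 2: 0x92 = 10010010 (10xxxxxx ✓), payload 010010.
Byte 3: 0xBB = 10111011 (10xxxxxx ✓), payload 111011.
Byte 4: 0xA6 = 10100110 (10xxxxxx ✓), payload 100110.
Concatenate: 010010010111011100110 = 0x92EE6 (21 bits → U+92EE6).

U+92EE6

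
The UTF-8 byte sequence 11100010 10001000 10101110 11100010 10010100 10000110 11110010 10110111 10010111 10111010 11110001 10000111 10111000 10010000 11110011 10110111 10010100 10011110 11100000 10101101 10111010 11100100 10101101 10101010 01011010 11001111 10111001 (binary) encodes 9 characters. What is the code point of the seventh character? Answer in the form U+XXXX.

Offset 0: leading byte 0xE2 = 11100010 → 3-byte char #1 = E2 88 AE.
Offset 3: leading byte 0xE2 = 11100010 → 3-byte char #2 = E2 94 86.
Offset 6: leading byte 0xF2 = 11110010 → 4-byte char #3 = F2 B7 97 BA.
Offset 10: leading byte 0xF1 = 11110001 → 4-byte char #4 = F1 87 B8 90.
Offset 14: leading byte 0xF3 = 11110011 → 4-byte char #5 = F3 B7 94 9E.
Offset 18: leading byte 0xE0 = 11100000 → 3-byte char #6 = E0 AD BA.
Offset 21: leading byte 0xE4 = 11100100 → 3-byte char #7 = E4 AD AA.
Leading byte 0xE4 = 11100100 matches 1110xxxx → 3-byte sequence.
Byte 1: 0xE4 = 11100100, payload 0100 (4 bits).
Byte 2: 0xAD = 10101101 (10xxxxxx ✓), payload 101101.
Byte 3: 0xAA = 10101010 (10xxxxxx ✓), payload 101010.
Concatenate: 0100101101101010 = 0x4B6A (16 bits → U+4B6A).

U+4B6A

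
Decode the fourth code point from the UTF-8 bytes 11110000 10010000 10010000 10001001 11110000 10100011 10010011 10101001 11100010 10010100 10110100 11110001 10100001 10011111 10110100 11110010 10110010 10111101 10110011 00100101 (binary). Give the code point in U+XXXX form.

Offset 0: leading byte 0xF0 = 11110000 → 4-byte char #1 = F0 90 90 89.
Offset 4: leading byte 0xF0 = 11110000 → 4-byte char #2 = F0 A3 93 A9.
Offset 8: leading byte 0xE2 = 11100010 → 3-byte char #3 = E2 94 B4.
Offset 11: leading byte 0xF1 = 11110001 → 4-byte char #4 = F1 A1 9F B4.
Leading byte 0xF1 = 11110001 matches 11110xxx → 4-byte sequence.
Byte 1: 0xF1 = 11110001, payload 001 (3 bits).
Byte 2: 0xA1 = 10100001 (10xxxxxx ✓), payload 100001.
Byte 3: 0x9F = 10011111 (10xxxxxx ✓), payload 011111.
Byte 4: 0xB4 = 10110100 (10xxxxxx ✓), payload 110100.
Concatenate: 001100001011111110100 = 0x617F4 (21 bits → U+617F4).

U+617F4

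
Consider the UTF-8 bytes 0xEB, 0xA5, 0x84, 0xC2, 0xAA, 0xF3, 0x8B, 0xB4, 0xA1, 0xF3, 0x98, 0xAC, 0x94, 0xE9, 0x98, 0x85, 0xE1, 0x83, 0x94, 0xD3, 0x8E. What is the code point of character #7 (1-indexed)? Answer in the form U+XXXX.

Offset 0: leading byte 0xEB = 11101011 → 3-byte char #1 = EB A5 84.
Offset 3: leading byte 0xC2 = 11000010 → 2-byte char #2 = C2 AA.
Offset 5: leading byte 0xF3 = 11110011 → 4-byte char #3 = F3 8B B4 A1.
Offset 9: leading byte 0xF3 = 11110011 → 4-byte char #4 = F3 98 AC 94.
Offset 13: leading byte 0xE9 = 11101001 → 3-byte char #5 = E9 98 85.
Offset 16: leading byte 0xE1 = 11100001 → 3-byte char #6 = E1 83 94.
Offset 19: leading byte 0xD3 = 11010011 → 2-byte char #7 = D3 8E.
Leading byte 0xD3 = 11010011 matches 110xxxxx → 2-byte sequence.
Byte 1: 0xD3 = 11010011, payload 10011 (5 bits).
Byte 2: 0x8E = 10001110 (10xxxxxx ✓), payload 001110.
Concatenate: 10011001110 = 0x4CE (11 bits → U+04CE).

U+04CE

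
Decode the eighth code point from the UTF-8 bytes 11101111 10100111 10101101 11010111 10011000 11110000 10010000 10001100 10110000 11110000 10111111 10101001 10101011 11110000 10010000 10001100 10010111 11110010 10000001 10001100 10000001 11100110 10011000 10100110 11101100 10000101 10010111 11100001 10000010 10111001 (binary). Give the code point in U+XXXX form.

Offset 0: leading byte 0xEF = 11101111 → 3-byte char #1 = EF A7 AD.
Offset 3: leading byte 0xD7 = 11010111 → 2-byte char #2 = D7 98.
Offset 5: leading byte 0xF0 = 11110000 → 4-byte char #3 = F0 90 8C B0.
Offset 9: leading byte 0xF0 = 11110000 → 4-byte char #4 = F0 BF A9 AB.
Offset 13: leading byte 0xF0 = 11110000 → 4-byte char #5 = F0 90 8C 97.
Offset 17: leading byte 0xF2 = 11110010 → 4-byte char #6 = F2 81 8C 81.
Offset 21: leading byte 0xE6 = 11100110 → 3-byte char #7 = E6 98 A6.
Offset 24: leading byte 0xEC = 11101100 → 3-byte char #8 = EC 85 97.
Leading byte 0xEC = 11101100 matches 1110xxxx → 3-byte sequence.
Byte 1: 0xEC = 11101100, payload 1100 (4 bits).
Byte 2: 0x85 = 10000101 (10xxxxxx ✓), payload 000101.
Byte 3: 0x97 = 10010111 (10xxxxxx ✓), payload 010111.
Concatenate: 1100000101010111 = 0xC157 (16 bits → U+C157).

U+C157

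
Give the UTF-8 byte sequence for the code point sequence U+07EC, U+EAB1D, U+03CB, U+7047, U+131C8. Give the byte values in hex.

DF AC F3 AA AC 9D CF 8B E7 81 87 F0 93 87 88

U+07EC: 2-byte form → DF AC.
U+EAB1D: 4-byte form → F3 AA AC 9D.
U+03CB: 2-byte form → CF 8B.
U+7047: 3-byte form → E7 81 87.
U+131C8: 4-byte form → F0 93 87 88.
Concatenated (15 bytes): DF AC F3 AA AC 9D CF 8B E7 81 87 F0 93 87 88.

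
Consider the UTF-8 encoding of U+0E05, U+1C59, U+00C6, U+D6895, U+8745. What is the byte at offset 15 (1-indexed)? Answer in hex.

1-indexed offset 15 is 0-indexed offset 14.
U+0E05 → 3-byte form E0 B8 85 at offsets 0–2.
U+1C59 → 3-byte form E1 B1 99 at offsets 3–5.
U+00C6 → 2-byte form C3 86 at offsets 6–7.
U+D6895 → 4-byte form F3 96 A2 95 at offsets 8–11.
U+8745 → 3-byte form E8 9D 85 at offsets 12–14.
Offset 14 falls in char 5's range; it's byte 3 of E8 9D 85 = 0x85.

0x85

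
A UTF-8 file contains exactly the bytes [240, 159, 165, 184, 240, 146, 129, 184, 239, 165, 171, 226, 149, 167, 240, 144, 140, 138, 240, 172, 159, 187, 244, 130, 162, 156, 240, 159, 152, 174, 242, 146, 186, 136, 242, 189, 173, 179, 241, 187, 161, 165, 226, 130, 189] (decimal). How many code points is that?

Byte at offset 0: 0xF0 = 11110000 → 4-byte char (#1). Advance 4.
Byte at offset 4: 0xF0 = 11110000 → 4-byte char (#2). Advance 4.
Byte at offset 8: 0xEF = 11101111 → 3-byte char (#3). Advance 3.
Byte at offset 11: 0xE2 = 11100010 → 3-byte char (#4). Advance 3.
Byte at offset 14: 0xF0 = 11110000 → 4-byte char (#5). Advance 4.
Byte at offset 18: 0xF0 = 11110000 → 4-byte char (#6). Advance 4.
Byte at offset 22: 0xF4 = 11110100 → 4-byte char (#7). Advance 4.
Byte at offset 26: 0xF0 = 11110000 → 4-byte char (#8). Advance 4.
Byte at offset 30: 0xF2 = 11110010 → 4-byte char (#9). Advance 4.
Byte at offset 34: 0xF2 = 11110010 → 4-byte char (#10). Advance 4.
Byte at offset 38: 0xF1 = 11110001 → 4-byte char (#11). Advance 4.
Byte at offset 42: 0xE2 = 11100010 → 3-byte char (#12). Advance 3.
Reached end at offset 45 after 12 code points.

12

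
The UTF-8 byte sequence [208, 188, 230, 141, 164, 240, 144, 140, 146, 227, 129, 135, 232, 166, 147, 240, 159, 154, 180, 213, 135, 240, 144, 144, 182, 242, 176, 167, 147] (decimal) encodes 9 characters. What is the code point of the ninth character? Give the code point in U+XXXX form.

Offset 0: leading byte 0xD0 = 11010000 → 2-byte char #1 = D0 BC.
Offset 2: leading byte 0xE6 = 11100110 → 3-byte char #2 = E6 8D A4.
Offset 5: leading byte 0xF0 = 11110000 → 4-byte char #3 = F0 90 8C 92.
Offset 9: leading byte 0xE3 = 11100011 → 3-byte char #4 = E3 81 87.
Offset 12: leading byte 0xE8 = 11101000 → 3-byte char #5 = E8 A6 93.
Offset 15: leading byte 0xF0 = 11110000 → 4-byte char #6 = F0 9F 9A B4.
Offset 19: leading byte 0xD5 = 11010101 → 2-byte char #7 = D5 87.
Offset 21: leading byte 0xF0 = 11110000 → 4-byte char #8 = F0 90 90 B6.
Offset 25: leading byte 0xF2 = 11110010 → 4-byte char #9 = F2 B0 A7 93.
Leading byte 0xF2 = 11110010 matches 11110xxx → 4-byte sequence.
Byte 1: 0xF2 = 11110010, payload 010 (3 bits).
Byte 2: 0xB0 = 10110000 (10xxxxxx ✓), payload 110000.
Byte 3: 0xA7 = 10100111 (10xxxxxx ✓), payload 100111.
Byte 4: 0x93 = 10010011 (10xxxxxx ✓), payload 010011.
Concatenate: 010110000100111010011 = 0xB09D3 (21 bits → U+B09D3).

U+B09D3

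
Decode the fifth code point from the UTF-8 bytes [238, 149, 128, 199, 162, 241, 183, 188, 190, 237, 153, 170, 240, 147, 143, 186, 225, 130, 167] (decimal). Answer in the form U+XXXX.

Offset 0: leading byte 0xEE = 11101110 → 3-byte char #1 = EE 95 80.
Offset 3: leading byte 0xC7 = 11000111 → 2-byte char #2 = C7 A2.
Offset 5: leading byte 0xF1 = 11110001 → 4-byte char #3 = F1 B7 BC BE.
Offset 9: leading byte 0xED = 11101101 → 3-byte char #4 = ED 99 AA.
Offset 12: leading byte 0xF0 = 11110000 → 4-byte char #5 = F0 93 8F BA.
Leading byte 0xF0 = 11110000 matches 11110xxx → 4-byte sequence.
Byte 1: 0xF0 = 11110000, payload 000 (3 bits).
Byte 2: 0x93 = 10010011 (10xxxxxx ✓), payload 010011.
Byte 3: 0x8F = 10001111 (10xxxxxx ✓), payload 001111.
Byte 4: 0xBA = 10111010 (10xxxxxx ✓), payload 111010.
Concatenate: 000010011001111111010 = 0x133FA (21 bits → U+133FA).

U+133FA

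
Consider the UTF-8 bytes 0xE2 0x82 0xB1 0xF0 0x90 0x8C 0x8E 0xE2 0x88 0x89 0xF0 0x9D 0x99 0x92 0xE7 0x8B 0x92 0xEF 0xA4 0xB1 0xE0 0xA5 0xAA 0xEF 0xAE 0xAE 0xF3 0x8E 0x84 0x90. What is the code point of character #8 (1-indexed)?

U+FBAE

Offset 0: leading byte 0xE2 = 11100010 → 3-byte char #1 = E2 82 B1.
Offset 3: leading byte 0xF0 = 11110000 → 4-byte char #2 = F0 90 8C 8E.
Offset 7: leading byte 0xE2 = 11100010 → 3-byte char #3 = E2 88 89.
Offset 10: leading byte 0xF0 = 11110000 → 4-byte char #4 = F0 9D 99 92.
Offset 14: leading byte 0xE7 = 11100111 → 3-byte char #5 = E7 8B 92.
Offset 17: leading byte 0xEF = 11101111 → 3-byte char #6 = EF A4 B1.
Offset 20: leading byte 0xE0 = 11100000 → 3-byte char #7 = E0 A5 AA.
Offset 23: leading byte 0xEF = 11101111 → 3-byte char #8 = EF AE AE.
Leading byte 0xEF = 11101111 matches 1110xxxx → 3-byte sequence.
Byte 1: 0xEF = 11101111, payload 1111 (4 bits).
Byte 2: 0xAE = 10101110 (10xxxxxx ✓), payload 101110.
Byte 3: 0xAE = 10101110 (10xxxxxx ✓), payload 101110.
Concatenate: 1111101110101110 = 0xFBAE (16 bits → U+FBAE).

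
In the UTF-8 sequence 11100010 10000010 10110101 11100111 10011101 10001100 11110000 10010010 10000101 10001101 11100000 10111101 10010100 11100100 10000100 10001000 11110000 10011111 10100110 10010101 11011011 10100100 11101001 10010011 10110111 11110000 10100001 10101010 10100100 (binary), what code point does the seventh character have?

Offset 0: leading byte 0xE2 = 11100010 → 3-byte char #1 = E2 82 B5.
Offset 3: leading byte 0xE7 = 11100111 → 3-byte char #2 = E7 9D 8C.
Offset 6: leading byte 0xF0 = 11110000 → 4-byte char #3 = F0 92 85 8D.
Offset 10: leading byte 0xE0 = 11100000 → 3-byte char #4 = E0 BD 94.
Offset 13: leading byte 0xE4 = 11100100 → 3-byte char #5 = E4 84 88.
Offset 16: leading byte 0xF0 = 11110000 → 4-byte char #6 = F0 9F A6 95.
Offset 20: leading byte 0xDB = 11011011 → 2-byte char #7 = DB A4.
Leading byte 0xDB = 11011011 matches 110xxxxx → 2-byte sequence.
Byte 1: 0xDB = 11011011, payload 11011 (5 bits).
Byte 2: 0xA4 = 10100100 (10xxxxxx ✓), payload 100100.
Concatenate: 11011100100 = 0x6E4 (11 bits → U+06E4).

U+06E4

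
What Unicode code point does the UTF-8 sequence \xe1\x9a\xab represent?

Leading byte 0xE1 = 11100001 matches 1110xxxx → 3-byte sequence.
Byte 1: 0xE1 = 11100001, payload 0001 (4 bits).
Byte 2: 0x9A = 10011010 (10xxxxxx ✓), payload 011010.
Byte 3: 0xAB = 10101011 (10xxxxxx ✓), payload 101011.
Concatenate: 0001011010101011 = 0x16AB (16 bits → U+16AB).

U+16AB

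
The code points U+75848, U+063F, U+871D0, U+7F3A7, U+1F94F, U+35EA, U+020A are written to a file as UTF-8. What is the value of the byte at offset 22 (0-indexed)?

U+75848 → 4-byte form F1 B5 A1 88 at offsets 0–3.
U+063F → 2-byte form D8 BF at offsets 4–5.
U+871D0 → 4-byte form F2 87 87 90 at offsets 6–9.
U+7F3A7 → 4-byte form F1 BF 8E A7 at offsets 10–13.
U+1F94F → 4-byte form F0 9F A5 8F at offsets 14–17.
U+35EA → 3-byte form E3 97 AA at offsets 18–20.
U+020A → 2-byte form C8 8A at offsets 21–22.
Offset 22 falls in char 7's range; it's byte 2 of C8 8A = 0x8A.

0x8A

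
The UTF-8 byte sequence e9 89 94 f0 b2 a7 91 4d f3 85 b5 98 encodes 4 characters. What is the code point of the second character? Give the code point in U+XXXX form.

U+329D1

Offset 0: leading byte 0xE9 = 11101001 → 3-byte char #1 = E9 89 94.
Offset 3: leading byte 0xF0 = 11110000 → 4-byte char #2 = F0 B2 A7 91.
Leading byte 0xF0 = 11110000 matches 11110xxx → 4-byte sequence.
Byte 1: 0xF0 = 11110000, payload 000 (3 bits).
Byte 2: 0xB2 = 10110010 (10xxxxxx ✓), payload 110010.
Byte 3: 0xA7 = 10100111 (10xxxxxx ✓), payload 100111.
Byte 4: 0x91 = 10010001 (10xxxxxx ✓), payload 010001.
Concatenate: 000110010100111010001 = 0x329D1 (21 bits → U+329D1).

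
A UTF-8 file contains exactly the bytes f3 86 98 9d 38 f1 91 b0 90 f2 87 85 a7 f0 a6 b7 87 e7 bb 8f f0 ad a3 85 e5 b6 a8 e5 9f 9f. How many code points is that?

9

Byte at offset 0: 0xF3 = 11110011 → 4-byte char (#1). Advance 4.
Byte at offset 4: 0x38 = 00111000 → 1-byte char (#2). Advance 1.
Byte at offset 5: 0xF1 = 11110001 → 4-byte char (#3). Advance 4.
Byte at offset 9: 0xF2 = 11110010 → 4-byte char (#4). Advance 4.
Byte at offset 13: 0xF0 = 11110000 → 4-byte char (#5). Advance 4.
Byte at offset 17: 0xE7 = 11100111 → 3-byte char (#6). Advance 3.
Byte at offset 20: 0xF0 = 11110000 → 4-byte char (#7). Advance 4.
Byte at offset 24: 0xE5 = 11100101 → 3-byte char (#8). Advance 3.
Byte at offset 27: 0xE5 = 11100101 → 3-byte char (#9). Advance 3.
Reached end at offset 30 after 9 code points.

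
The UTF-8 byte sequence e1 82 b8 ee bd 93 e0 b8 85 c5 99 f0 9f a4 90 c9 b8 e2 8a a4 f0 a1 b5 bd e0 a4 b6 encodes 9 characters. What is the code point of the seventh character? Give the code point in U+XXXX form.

U+22A4

Offset 0: leading byte 0xE1 = 11100001 → 3-byte char #1 = E1 82 B8.
Offset 3: leading byte 0xEE = 11101110 → 3-byte char #2 = EE BD 93.
Offset 6: leading byte 0xE0 = 11100000 → 3-byte char #3 = E0 B8 85.
Offset 9: leading byte 0xC5 = 11000101 → 2-byte char #4 = C5 99.
Offset 11: leading byte 0xF0 = 11110000 → 4-byte char #5 = F0 9F A4 90.
Offset 15: leading byte 0xC9 = 11001001 → 2-byte char #6 = C9 B8.
Offset 17: leading byte 0xE2 = 11100010 → 3-byte char #7 = E2 8A A4.
Leading byte 0xE2 = 11100010 matches 1110xxxx → 3-byte sequence.
Byte 1: 0xE2 = 11100010, payload 0010 (4 bits).
Byte 2: 0x8A = 10001010 (10xxxxxx ✓), payload 001010.
Byte 3: 0xA4 = 10100100 (10xxxxxx ✓), payload 100100.
Concatenate: 0010001010100100 = 0x22A4 (16 bits → U+22A4).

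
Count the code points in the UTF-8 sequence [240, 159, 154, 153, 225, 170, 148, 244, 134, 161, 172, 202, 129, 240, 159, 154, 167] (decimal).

5

Byte at offset 0: 0xF0 = 11110000 → 4-byte char (#1). Advance 4.
Byte at offset 4: 0xE1 = 11100001 → 3-byte char (#2). Advance 3.
Byte at offset 7: 0xF4 = 11110100 → 4-byte char (#3). Advance 4.
Byte at offset 11: 0xCA = 11001010 → 2-byte char (#4). Advance 2.
Byte at offset 13: 0xF0 = 11110000 → 4-byte char (#5). Advance 4.
Reached end at offset 17 after 5 code points.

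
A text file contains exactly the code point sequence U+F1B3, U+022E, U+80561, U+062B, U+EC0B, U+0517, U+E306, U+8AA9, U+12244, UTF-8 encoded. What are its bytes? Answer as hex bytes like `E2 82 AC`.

U+F1B3: 3-byte form → EF 86 B3.
U+022E: 2-byte form → C8 AE.
U+80561: 4-byte form → F2 80 95 A1.
U+062B: 2-byte form → D8 AB.
U+EC0B: 3-byte form → EE B0 8B.
U+0517: 2-byte form → D4 97.
U+E306: 3-byte form → EE 8C 86.
U+8AA9: 3-byte form → E8 AA A9.
U+12244: 4-byte form → F0 92 89 84.
Concatenated (26 bytes): EF 86 B3 C8 AE F2 80 95 A1 D8 AB EE B0 8B D4 97 EE 8C 86 E8 AA A9 F0 92 89 84.

EF 86 B3 C8 AE F2 80 95 A1 D8 AB EE B0 8B D4 97 EE 8C 86 E8 AA A9 F0 92 89 84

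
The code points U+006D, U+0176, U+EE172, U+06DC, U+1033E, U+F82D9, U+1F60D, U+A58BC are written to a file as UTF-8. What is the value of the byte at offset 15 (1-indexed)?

0xB8

1-indexed offset 15 is 0-indexed offset 14.
U+006D → 1-byte form 6D at offsets 0–0.
U+0176 → 2-byte form C5 B6 at offsets 1–2.
U+EE172 → 4-byte form F3 AE 85 B2 at offsets 3–6.
U+06DC → 2-byte form DB 9C at offsets 7–8.
U+1033E → 4-byte form F0 90 8C BE at offsets 9–12.
U+F82D9 → 4-byte form F3 B8 8B 99 at offsets 13–16.
Offset 14 falls in char 6's range; it's byte 2 of F3 B8 8B 99 = 0xB8.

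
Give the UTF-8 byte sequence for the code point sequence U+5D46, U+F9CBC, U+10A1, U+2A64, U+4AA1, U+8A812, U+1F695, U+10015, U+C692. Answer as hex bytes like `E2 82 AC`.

E5 B5 86 F3 B9 B2 BC E1 82 A1 E2 A9 A4 E4 AA A1 F2 8A A0 92 F0 9F 9A 95 F0 90 80 95 EC 9A 92

U+5D46: 3-byte form → E5 B5 86.
U+F9CBC: 4-byte form → F3 B9 B2 BC.
U+10A1: 3-byte form → E1 82 A1.
U+2A64: 3-byte form → E2 A9 A4.
U+4AA1: 3-byte form → E4 AA A1.
U+8A812: 4-byte form → F2 8A A0 92.
U+1F695: 4-byte form → F0 9F 9A 95.
U+10015: 4-byte form → F0 90 80 95.
U+C692: 3-byte form → EC 9A 92.
Concatenated (31 bytes): E5 B5 86 F3 B9 B2 BC E1 82 A1 E2 A9 A4 E4 AA A1 F2 8A A0 92 F0 9F 9A 95 F0 90 80 95 EC 9A 92.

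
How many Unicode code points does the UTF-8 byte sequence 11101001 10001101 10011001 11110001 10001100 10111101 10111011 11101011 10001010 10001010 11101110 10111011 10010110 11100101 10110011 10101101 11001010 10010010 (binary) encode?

Byte at offset 0: 0xE9 = 11101001 → 3-byte char (#1). Advance 3.
Byte at offset 3: 0xF1 = 11110001 → 4-byte char (#2). Advance 4.
Byte at offset 7: 0xEB = 11101011 → 3-byte char (#3). Advance 3.
Byte at offset 10: 0xEE = 11101110 → 3-byte char (#4). Advance 3.
Byte at offset 13: 0xE5 = 11100101 → 3-byte char (#5). Advance 3.
Byte at offset 16: 0xCA = 11001010 → 2-byte char (#6). Advance 2.
Reached end at offset 18 after 6 code points.

6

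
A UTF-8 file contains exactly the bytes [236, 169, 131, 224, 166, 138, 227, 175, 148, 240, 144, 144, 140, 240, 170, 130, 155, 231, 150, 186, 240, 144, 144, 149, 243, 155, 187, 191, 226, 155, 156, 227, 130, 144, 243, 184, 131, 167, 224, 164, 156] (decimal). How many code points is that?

Byte at offset 0: 0xEC = 11101100 → 3-byte char (#1). Advance 3.
Byte at offset 3: 0xE0 = 11100000 → 3-byte char (#2). Advance 3.
Byte at offset 6: 0xE3 = 11100011 → 3-byte char (#3). Advance 3.
Byte at offset 9: 0xF0 = 11110000 → 4-byte char (#4). Advance 4.
Byte at offset 13: 0xF0 = 11110000 → 4-byte char (#5). Advance 4.
Byte at offset 17: 0xE7 = 11100111 → 3-byte char (#6). Advance 3.
Byte at offset 20: 0xF0 = 11110000 → 4-byte char (#7). Advance 4.
Byte at offset 24: 0xF3 = 11110011 → 4-byte char (#8). Advance 4.
Byte at offset 28: 0xE2 = 11100010 → 3-byte char (#9). Advance 3.
Byte at offset 31: 0xE3 = 11100011 → 3-byte char (#10). Advance 3.
Byte at offset 34: 0xF3 = 11110011 → 4-byte char (#11). Advance 4.
Byte at offset 38: 0xE0 = 11100000 → 3-byte char (#12). Advance 3.
Reached end at offset 41 after 12 code points.

12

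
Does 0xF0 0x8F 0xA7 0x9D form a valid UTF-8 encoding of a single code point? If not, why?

Leading byte 0xF0 = 11110000 → 4-byte form.
Continuation bytes all match 10xxxxxx. Payload decodes to 0xF9DD.
But 0xF9DD < 0x10000, the minimum for a 4-byte sequence — this is an overlong encoding.

invalid (overlong encoding)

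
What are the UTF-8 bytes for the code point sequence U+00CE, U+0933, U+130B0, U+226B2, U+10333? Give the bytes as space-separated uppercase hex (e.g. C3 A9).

U+00CE: 2-byte form → C3 8E.
U+0933: 3-byte form → E0 A4 B3.
U+130B0: 4-byte form → F0 93 82 B0.
U+226B2: 4-byte form → F0 A2 9A B2.
U+10333: 4-byte form → F0 90 8C B3.
Concatenated (17 bytes): C3 8E E0 A4 B3 F0 93 82 B0 F0 A2 9A B2 F0 90 8C B3.

C3 8E E0 A4 B3 F0 93 82 B0 F0 A2 9A B2 F0 90 8C B3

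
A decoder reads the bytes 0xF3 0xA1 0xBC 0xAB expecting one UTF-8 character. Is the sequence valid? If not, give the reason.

valid

Leading byte 0xF3 = 11110011 → 4-byte form.
Continuation bytes 0xA1=10100001, 0xBC=10111100, 0xAB=10101011 all match 10xxxxxx.
Decoded value 0xE1F2B is ≥ 0x10000 (shortest form) and not a surrogate.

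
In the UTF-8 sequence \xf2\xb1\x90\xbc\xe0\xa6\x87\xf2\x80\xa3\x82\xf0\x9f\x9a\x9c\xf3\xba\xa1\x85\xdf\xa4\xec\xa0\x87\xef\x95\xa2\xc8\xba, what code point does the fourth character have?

U+1F69C

Offset 0: leading byte 0xF2 = 11110010 → 4-byte char #1 = F2 B1 90 BC.
Offset 4: leading byte 0xE0 = 11100000 → 3-byte char #2 = E0 A6 87.
Offset 7: leading byte 0xF2 = 11110010 → 4-byte char #3 = F2 80 A3 82.
Offset 11: leading byte 0xF0 = 11110000 → 4-byte char #4 = F0 9F 9A 9C.
Leading byte 0xF0 = 11110000 matches 11110xxx → 4-byte sequence.
Byte 1: 0xF0 = 11110000, payload 000 (3 bits).
Byte 2: 0x9F = 10011111 (10xxxxxx ✓), payload 011111.
Byte 3: 0x9A = 10011010 (10xxxxxx ✓), payload 011010.
Byte 4: 0x9C = 10011100 (10xxxxxx ✓), payload 011100.
Concatenate: 000011111011010011100 = 0x1F69C (21 bits → U+1F69C).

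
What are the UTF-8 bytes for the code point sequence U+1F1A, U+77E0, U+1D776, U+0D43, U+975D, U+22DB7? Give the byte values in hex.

E1 BC 9A E7 9F A0 F0 9D 9D B6 E0 B5 83 E9 9D 9D F0 A2 B6 B7

U+1F1A: 3-byte form → E1 BC 9A.
U+77E0: 3-byte form → E7 9F A0.
U+1D776: 4-byte form → F0 9D 9D B6.
U+0D43: 3-byte form → E0 B5 83.
U+975D: 3-byte form → E9 9D 9D.
U+22DB7: 4-byte form → F0 A2 B6 B7.
Concatenated (20 bytes): E1 BC 9A E7 9F A0 F0 9D 9D B6 E0 B5 83 E9 9D 9D F0 A2 B6 B7.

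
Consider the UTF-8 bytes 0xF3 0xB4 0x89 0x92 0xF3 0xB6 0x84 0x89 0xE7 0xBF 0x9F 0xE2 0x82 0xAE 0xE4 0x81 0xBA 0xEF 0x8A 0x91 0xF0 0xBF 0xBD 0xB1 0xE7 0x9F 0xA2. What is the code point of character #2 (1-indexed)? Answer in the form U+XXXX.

U+F6109

Offset 0: leading byte 0xF3 = 11110011 → 4-byte char #1 = F3 B4 89 92.
Offset 4: leading byte 0xF3 = 11110011 → 4-byte char #2 = F3 B6 84 89.
Leading byte 0xF3 = 11110011 matches 11110xxx → 4-byte sequence.
Byte 1: 0xF3 = 11110011, payload 011 (3 bits).
Byte 2: 0xB6 = 10110110 (10xxxxxx ✓), payload 110110.
Byte 3: 0x84 = 10000100 (10xxxxxx ✓), payload 000100.
Byte 4: 0x89 = 10001001 (10xxxxxx ✓), payload 001001.
Concatenate: 011110110000100001001 = 0xF6109 (21 bits → U+F6109).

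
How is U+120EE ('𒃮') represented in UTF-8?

F0 92 83 AE

U+120EE = 0x120EE = 73966 decimal. In range U+10000–U+10FFFF → 4-byte form: 11110xxx 10xxxxxx 10xxxxxx 10xxxxxx.
Binary (21 bits): 000010010000011101110.
Split 3+6+6+6: 000 | 010010 | 000011 | 101110.
Byte 1: 11110000 = 0xF0.
Byte 2: 10010010 = 0x92.
Byte 3: 10000011 = 0x83.
Byte 4: 10101110 = 0xAE.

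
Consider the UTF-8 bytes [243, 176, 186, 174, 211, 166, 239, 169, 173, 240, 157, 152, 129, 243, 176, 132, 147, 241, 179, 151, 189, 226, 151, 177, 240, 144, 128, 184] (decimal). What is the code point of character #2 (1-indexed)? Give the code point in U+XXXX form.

Offset 0: leading byte 0xF3 = 11110011 → 4-byte char #1 = F3 B0 BA AE.
Offset 4: leading byte 0xD3 = 11010011 → 2-byte char #2 = D3 A6.
Leading byte 0xD3 = 11010011 matches 110xxxxx → 2-byte sequence.
Byte 1: 0xD3 = 11010011, payload 10011 (5 bits).
Byte 2: 0xA6 = 10100110 (10xxxxxx ✓), payload 100110.
Concatenate: 10011100110 = 0x4E6 (11 bits → U+04E6).

U+04E6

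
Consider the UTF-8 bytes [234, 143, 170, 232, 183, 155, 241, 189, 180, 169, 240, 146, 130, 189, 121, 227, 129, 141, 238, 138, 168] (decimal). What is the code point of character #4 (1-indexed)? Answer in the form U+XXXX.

Offset 0: leading byte 0xEA = 11101010 → 3-byte char #1 = EA 8F AA.
Offset 3: leading byte 0xE8 = 11101000 → 3-byte char #2 = E8 B7 9B.
Offset 6: leading byte 0xF1 = 11110001 → 4-byte char #3 = F1 BD B4 A9.
Offset 10: leading byte 0xF0 = 11110000 → 4-byte char #4 = F0 92 82 BD.
Leading byte 0xF0 = 11110000 matches 11110xxx → 4-byte sequence.
Byte 1: 0xF0 = 11110000, payload 000 (3 bits).
Byte 2: 0x92 = 10010010 (10xxxxxx ✓), payload 010010.
Byte 3: 0x82 = 10000010 (10xxxxxx ✓), payload 000010.
Byte 4: 0xBD = 10111101 (10xxxxxx ✓), payload 111101.
Concatenate: 000010010000010111101 = 0x120BD (21 bits → U+120BD).

U+120BD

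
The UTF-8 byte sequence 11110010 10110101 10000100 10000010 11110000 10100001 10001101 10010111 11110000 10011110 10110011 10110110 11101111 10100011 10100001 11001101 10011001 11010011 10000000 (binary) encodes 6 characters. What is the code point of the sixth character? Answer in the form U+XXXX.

U+04C0

Offset 0: leading byte 0xF2 = 11110010 → 4-byte char #1 = F2 B5 84 82.
Offset 4: leading byte 0xF0 = 11110000 → 4-byte char #2 = F0 A1 8D 97.
Offset 8: leading byte 0xF0 = 11110000 → 4-byte char #3 = F0 9E B3 B6.
Offset 12: leading byte 0xEF = 11101111 → 3-byte char #4 = EF A3 A1.
Offset 15: leading byte 0xCD = 11001101 → 2-byte char #5 = CD 99.
Offset 17: leading byte 0xD3 = 11010011 → 2-byte char #6 = D3 80.
Leading byte 0xD3 = 11010011 matches 110xxxxx → 2-byte sequence.
Byte 1: 0xD3 = 11010011, payload 10011 (5 bits).
Byte 2: 0x80 = 10000000 (10xxxxxx ✓), payload 000000.
Concatenate: 10011000000 = 0x4C0 (11 bits → U+04C0).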